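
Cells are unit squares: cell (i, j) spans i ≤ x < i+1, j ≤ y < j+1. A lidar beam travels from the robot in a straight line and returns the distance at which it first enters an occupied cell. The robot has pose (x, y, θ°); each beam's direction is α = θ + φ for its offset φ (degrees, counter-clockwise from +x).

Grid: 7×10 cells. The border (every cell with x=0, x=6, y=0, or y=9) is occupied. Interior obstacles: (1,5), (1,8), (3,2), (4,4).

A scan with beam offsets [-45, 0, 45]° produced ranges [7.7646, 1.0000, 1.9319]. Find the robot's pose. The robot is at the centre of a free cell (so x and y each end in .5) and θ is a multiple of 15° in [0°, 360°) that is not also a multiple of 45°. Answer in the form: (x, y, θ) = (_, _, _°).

(x, y, θ) = (4.5, 1.5, 150°)

Enumerate (i+0.5, j+0.5, θ) over the 36 free cells and 16 admissible headings. For each, cast all 3 beams and compare to the given ranges.
  (2.5, 5.5, 75°): beam 1 = 4.0415 ≠ 7.7646 ✗
  (5.5, 6.5, 345°): beam 1 = 1.0000 ≠ 7.7646 ✗
  (5.5, 8.5, 60°): beam 1 = 0.5176 ≠ 7.7646 ✗
  …
  (4.5, 1.5, 150°): r_1=7.7646, r_2=1.0000, r_3=1.9319 — all match ✓
Only this pose fits every beam.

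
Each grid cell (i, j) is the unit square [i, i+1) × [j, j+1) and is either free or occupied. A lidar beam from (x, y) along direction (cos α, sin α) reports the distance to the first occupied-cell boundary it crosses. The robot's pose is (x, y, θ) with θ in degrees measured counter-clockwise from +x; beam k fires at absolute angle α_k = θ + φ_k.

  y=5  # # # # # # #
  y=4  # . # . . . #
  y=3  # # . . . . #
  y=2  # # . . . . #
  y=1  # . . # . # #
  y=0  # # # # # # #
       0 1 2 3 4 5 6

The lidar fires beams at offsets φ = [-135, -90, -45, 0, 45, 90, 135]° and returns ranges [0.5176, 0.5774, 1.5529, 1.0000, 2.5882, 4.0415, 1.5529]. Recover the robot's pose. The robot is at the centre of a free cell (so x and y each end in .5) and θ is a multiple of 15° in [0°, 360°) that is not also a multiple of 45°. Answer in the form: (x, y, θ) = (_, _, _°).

Candidates: 15 free-cell centres × 16 headings = 240 poses. Raycast each; keep the one whose scan matches to 4 dp.
  (4.5, 1.5, 75°): beam 1 = 0.5774 ≠ 0.5176 ✗
  (3.5, 2.5, 165°): beam 1 = 2.8868 ≠ 0.5176 ✗
  (5.5, 4.5, 120°): beam 3 = 0.5176 ≠ 1.5529 ✗
  …
  (2.5, 2.5, 300°): r_1=0.5176, r_2=0.5774, r_3=1.5529, r_4=1.0000, r_5=2.5882, r_6=4.0415, r_7=1.5529 — all match ✓
Unique over the lattice → pose = (2.5, 2.5, 300°).

(x, y, θ) = (2.5, 2.5, 300°)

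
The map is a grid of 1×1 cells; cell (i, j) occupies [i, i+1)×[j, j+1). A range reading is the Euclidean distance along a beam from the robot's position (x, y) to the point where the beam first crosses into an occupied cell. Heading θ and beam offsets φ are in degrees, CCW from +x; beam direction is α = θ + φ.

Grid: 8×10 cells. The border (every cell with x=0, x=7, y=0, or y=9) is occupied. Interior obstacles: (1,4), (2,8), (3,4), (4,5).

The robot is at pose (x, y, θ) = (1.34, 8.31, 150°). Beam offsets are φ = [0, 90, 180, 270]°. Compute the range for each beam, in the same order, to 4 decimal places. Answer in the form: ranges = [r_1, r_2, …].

ranges = [0.3926, 0.6800, 6.5356, 0.7967]

beam 1: φ=0°, α=150°
  cosα=-0.8660 sinα=0.5000 | (1,8) | tMaxX 0.3926 tMaxY 1.3800 | tΔX 1.1547 tΔY 2.0000
    t=0.3926 [x] (0,8) — stop
  → r_1 = 0.3926
beam 2: φ=90°, α=240°
  cosα=-0.5000 sinα=-0.8660 | (1,8) | tMaxX 0.6800 tMaxY 0.3580 | tΔX 2.0000 tΔY 1.1547
    t=0.3580 [y] (1,7)
    t=0.6800 [x] (0,7) — stop
  → r_2 = 0.6800
beam 3: φ=180°, α=330°
  cosα=0.8660 sinα=-0.5000 | (1,8) | tMaxX 0.7621 tMaxY 0.6200 | tΔX 1.1547 tΔY 2.0000
    t=0.6200 [y] (1,7)
    t=0.7621 [x] (2,7)
    t=1.9168 [x] (3,7)
    t=2.6200 [y] (3,6)
    t=3.0715 [x] (4,6)
    t=4.2262 [x] (5,6)
    t=4.6200 [y] (5,5)
    t=5.3809 [x] (6,5)
    t=6.5356 [x] (7,5) — stop
  → r_3 = 6.5356
beam 4: φ=270°, α=60°
  cosα=0.5000 sinα=0.8660 | (1,8) | tMaxX 1.3200 tMaxY 0.7967 | tΔX 2.0000 tΔY 1.1547
    t=0.7967 [y] (1,9) — stop
  → r_4 = 0.7967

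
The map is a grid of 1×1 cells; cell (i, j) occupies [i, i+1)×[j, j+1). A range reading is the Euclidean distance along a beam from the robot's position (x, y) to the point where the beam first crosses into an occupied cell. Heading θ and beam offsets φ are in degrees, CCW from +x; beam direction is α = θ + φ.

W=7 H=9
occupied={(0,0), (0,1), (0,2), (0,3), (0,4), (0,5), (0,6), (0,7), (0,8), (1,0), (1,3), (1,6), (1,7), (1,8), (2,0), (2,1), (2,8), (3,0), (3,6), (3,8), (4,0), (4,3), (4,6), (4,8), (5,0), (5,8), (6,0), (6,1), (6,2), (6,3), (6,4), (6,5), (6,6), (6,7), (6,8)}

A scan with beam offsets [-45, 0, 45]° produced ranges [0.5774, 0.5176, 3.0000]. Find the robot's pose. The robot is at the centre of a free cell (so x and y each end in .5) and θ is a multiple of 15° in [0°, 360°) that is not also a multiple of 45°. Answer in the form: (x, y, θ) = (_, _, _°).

Enumerate (i+0.5, j+0.5, θ) over the 28 free cells and 16 admissible headings. For each, cast all 3 beams and compare to the given ranges.
  (1.5, 4.5, 240°): beam 1 = 0.5176 ≠ 0.5774 ✗
  (2.5, 4.5, 300°): beam 1 = 3.6235 ≠ 0.5774 ✗
  (3.5, 2.5, 165°): beam 1 = 4.0415 ≠ 0.5774 ✗
  (2.5, 6.5, 150°): beam 1 = 1.5529 ≠ 0.5774 ✗
  …
  (2.5, 2.5, 285°): r_1=0.5774, r_2=0.5176, r_3=3.0000 — all match ✓
Unique over the lattice → pose = (2.5, 2.5, 285°).

(x, y, θ) = (2.5, 2.5, 285°)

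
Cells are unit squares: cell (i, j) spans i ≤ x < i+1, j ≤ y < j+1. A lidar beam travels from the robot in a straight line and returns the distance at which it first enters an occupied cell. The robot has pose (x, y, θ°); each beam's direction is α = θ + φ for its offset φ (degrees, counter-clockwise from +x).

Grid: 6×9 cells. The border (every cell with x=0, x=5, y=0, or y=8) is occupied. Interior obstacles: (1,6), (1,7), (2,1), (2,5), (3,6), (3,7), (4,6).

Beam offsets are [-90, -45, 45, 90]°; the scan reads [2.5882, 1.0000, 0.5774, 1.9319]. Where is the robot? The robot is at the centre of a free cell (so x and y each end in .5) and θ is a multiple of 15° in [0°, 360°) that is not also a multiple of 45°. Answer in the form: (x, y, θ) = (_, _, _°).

(x, y, θ) = (4.5, 3.5, 345°)

Enumerate (i+0.5, j+0.5, θ) over the 21 free cells and 16 admissible headings. For each, cast all 4 beams and compare to the given ranges.
  (4.5, 5.5, 210°): beam 1 = 0.5774 ≠ 2.5882 ✗
  (1.5, 4.5, 15°): beam 2 = 4.0415 ≠ 1.0000 ✗
  (4.5, 1.5, 150°): beam 1 = 1.0000 ≠ 2.5882 ✗
  …
  (4.5, 3.5, 345°): r_1=2.5882, r_2=1.0000, r_3=0.5774, r_4=1.9319 — all match ✓
No second candidate reproduces the full scan.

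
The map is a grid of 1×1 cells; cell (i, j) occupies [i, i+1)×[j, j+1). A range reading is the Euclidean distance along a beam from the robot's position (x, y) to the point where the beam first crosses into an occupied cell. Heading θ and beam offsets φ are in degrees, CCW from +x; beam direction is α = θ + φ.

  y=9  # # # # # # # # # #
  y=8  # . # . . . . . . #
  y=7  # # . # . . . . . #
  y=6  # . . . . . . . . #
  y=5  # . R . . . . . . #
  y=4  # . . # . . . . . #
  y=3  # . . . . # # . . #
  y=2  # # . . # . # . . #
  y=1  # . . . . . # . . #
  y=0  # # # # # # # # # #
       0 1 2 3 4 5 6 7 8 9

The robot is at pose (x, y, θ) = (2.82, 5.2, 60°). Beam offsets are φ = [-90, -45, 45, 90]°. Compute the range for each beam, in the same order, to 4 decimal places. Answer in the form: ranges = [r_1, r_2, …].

ranges = [0.4000, 6.3980, 2.8988, 2.1016]

beam 1: φ=-90°, α=330°
  direction (0.8660, -0.5000); cell (2,5); t to first gridline: x 0.2078, y 0.4000 (then +1.1547 / +2.0000)
    (3,5) via x @ 0.2078
    (3,4) via y @ 0.4000  # hit
  → r_1 = 0.4000
beam 2: φ=-45°, α=15°
  direction (0.9659, 0.2588); cell (2,5); t to first gridline: x 0.1863, y 3.0910 (then +1.0353 / +3.8637)
    (3,5) via x @ 0.1863
    (4,5) via x @ 1.2216
    (5,5) via x @ 2.2569
    (5,6) via y @ 3.0910
    (6,6) via x @ 3.2922
    (7,6) via x @ 4.3275
    (8,6) via x @ 5.3627
    (9,6) via x @ 6.3980  # hit
  → r_2 = 6.3980
beam 3: φ=45°, α=105°
  direction (-0.2588, 0.9659); cell (2,5); t to first gridline: x 3.1682, y 0.8282 (then +3.8637 / +1.0353)
    (2,6) via y @ 0.8282
    (2,7) via y @ 1.8635
    (2,8) via y @ 2.8988  # hit
  → r_3 = 2.8988
beam 4: φ=90°, α=150°
  direction (-0.8660, 0.5000); cell (2,5); t to first gridline: x 0.9469, y 1.6000 (then +1.1547 / +2.0000)
    (1,5) via x @ 0.9469
    (1,6) via y @ 1.6000
    (0,6) via x @ 2.1016  # hit
  → r_4 = 2.1016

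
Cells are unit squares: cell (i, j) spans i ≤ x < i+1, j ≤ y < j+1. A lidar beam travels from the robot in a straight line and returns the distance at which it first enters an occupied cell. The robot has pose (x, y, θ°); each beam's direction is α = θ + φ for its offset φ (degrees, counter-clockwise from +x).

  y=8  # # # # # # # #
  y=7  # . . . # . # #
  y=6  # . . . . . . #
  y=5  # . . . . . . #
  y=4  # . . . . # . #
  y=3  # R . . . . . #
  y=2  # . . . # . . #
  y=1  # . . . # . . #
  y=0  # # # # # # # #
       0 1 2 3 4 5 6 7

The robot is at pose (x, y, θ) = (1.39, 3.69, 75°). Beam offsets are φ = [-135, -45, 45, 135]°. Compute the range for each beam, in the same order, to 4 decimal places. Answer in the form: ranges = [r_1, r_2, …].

beam 1: φ=-135°, α=300°
  dir = (cos 300°, sin 300°) = (0.5000, -0.8660); from cell (1,3)
  next x-line at t=1.2200, next y-line at t=0.7967; Δt_x=2.0000, Δt_y=1.1547
    y: enter (1,2) at t=0.7967
    x: enter (2,2) at t=1.2200
    y: enter (2,1) at t=1.9514
    y: enter (2,0) at t=3.1061 ← occupied
  → r_1 = 3.1061
beam 2: φ=-45°, α=30°
  dir = (cos 30°, sin 30°) = (0.8660, 0.5000); from cell (1,3)
  next x-line at t=0.7044, next y-line at t=0.6200; Δt_x=1.1547, Δt_y=2.0000
    y: enter (1,4) at t=0.6200
    x: enter (2,4) at t=0.7044
    x: enter (3,4) at t=1.8591
    y: enter (3,5) at t=2.6200
    x: enter (4,5) at t=3.0138
    x: enter (5,5) at t=4.1685
    y: enter (5,6) at t=4.6200
    x: enter (6,6) at t=5.3232
    x: enter (7,6) at t=6.4779 ← occupied
  → r_2 = 6.4779
beam 3: φ=45°, α=120°
  dir = (cos 120°, sin 120°) = (-0.5000, 0.8660); from cell (1,3)
  next x-line at t=0.7800, next y-line at t=0.3580; Δt_x=2.0000, Δt_y=1.1547
    y: enter (1,4) at t=0.3580
    x: enter (0,4) at t=0.7800 ← occupied
  → r_3 = 0.7800
beam 4: φ=135°, α=210°
  dir = (cos 210°, sin 210°) = (-0.8660, -0.5000); from cell (1,3)
  next x-line at t=0.4503, next y-line at t=1.3800; Δt_x=1.1547, Δt_y=2.0000
    x: enter (0,3) at t=0.4503 ← occupied
  → r_4 = 0.4503

ranges = [3.1061, 6.4779, 0.7800, 0.4503]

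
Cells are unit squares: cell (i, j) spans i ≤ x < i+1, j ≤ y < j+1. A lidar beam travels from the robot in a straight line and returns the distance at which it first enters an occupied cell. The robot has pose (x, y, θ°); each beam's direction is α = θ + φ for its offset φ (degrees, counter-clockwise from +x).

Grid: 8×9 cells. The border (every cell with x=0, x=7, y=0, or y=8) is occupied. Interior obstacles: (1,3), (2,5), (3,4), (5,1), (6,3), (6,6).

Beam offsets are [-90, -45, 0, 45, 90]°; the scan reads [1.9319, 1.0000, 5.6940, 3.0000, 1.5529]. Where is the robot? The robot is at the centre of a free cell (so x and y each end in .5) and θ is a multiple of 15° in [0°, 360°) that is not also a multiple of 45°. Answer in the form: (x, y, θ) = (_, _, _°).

(x, y, θ) = (1.5, 6.5, 345°)

Enumerate (i+0.5, j+0.5, θ) over the 36 free cells and 16 admissible headings. For each, cast all 5 beams and compare to the given ranges.
  (2.5, 7.5, 150°): beam 1 = 0.5774 ≠ 1.9319 ✗
  (5.5, 6.5, 165°): beam 1 = 1.5529 ≠ 1.9319 ✗
  (4.5, 1.5, 165°): beam 1 = 6.7293 ≠ 1.9319 ✗
  (5.5, 6.5, 150°): beam 1 = 1.7321 ≠ 1.9319 ✗
  …
  (1.5, 6.5, 345°): r_1=1.9319, r_2=1.0000, r_3=5.6940, r_4=3.0000, r_5=1.5529 — all match ✓
Only this pose fits every beam.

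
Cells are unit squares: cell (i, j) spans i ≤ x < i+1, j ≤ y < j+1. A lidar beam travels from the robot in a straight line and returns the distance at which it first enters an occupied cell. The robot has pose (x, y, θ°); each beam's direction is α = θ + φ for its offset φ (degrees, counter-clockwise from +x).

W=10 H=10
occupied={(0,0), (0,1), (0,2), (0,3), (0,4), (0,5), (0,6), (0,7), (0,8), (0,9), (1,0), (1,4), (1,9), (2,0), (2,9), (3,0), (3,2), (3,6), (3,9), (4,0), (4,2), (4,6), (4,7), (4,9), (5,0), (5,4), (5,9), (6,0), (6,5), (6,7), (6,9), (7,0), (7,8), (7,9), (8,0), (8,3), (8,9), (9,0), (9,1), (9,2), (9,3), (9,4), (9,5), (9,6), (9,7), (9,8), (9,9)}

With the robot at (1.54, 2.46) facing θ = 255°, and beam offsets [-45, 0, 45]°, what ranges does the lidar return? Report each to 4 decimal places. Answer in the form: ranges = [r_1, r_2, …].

beam 1: φ=-45°, α=210°
  direction (-0.8660, -0.5000); cell (1,2); t to first gridline: x 0.6235, y 0.9200 (then +1.1547 / +2.0000)
    (0,2) via x @ 0.6235  # hit
  → r_1 = 0.6235
beam 2: φ=0°, α=255°
  direction (-0.2588, -0.9659); cell (1,2); t to first gridline: x 2.0864, y 0.4762 (then +3.8637 / +1.0353)
    (1,1) via y @ 0.4762
    (1,0) via y @ 1.5115  # hit
  → r_2 = 1.5115
beam 3: φ=45°, α=300°
  direction (0.5000, -0.8660); cell (1,2); t to first gridline: x 0.9200, y 0.5312 (then +2.0000 / +1.1547)
    (1,1) via y @ 0.5312
    (2,1) via x @ 0.9200
    (2,0) via y @ 1.6859  # hit
  → r_3 = 1.6859

ranges = [0.6235, 1.5115, 1.6859]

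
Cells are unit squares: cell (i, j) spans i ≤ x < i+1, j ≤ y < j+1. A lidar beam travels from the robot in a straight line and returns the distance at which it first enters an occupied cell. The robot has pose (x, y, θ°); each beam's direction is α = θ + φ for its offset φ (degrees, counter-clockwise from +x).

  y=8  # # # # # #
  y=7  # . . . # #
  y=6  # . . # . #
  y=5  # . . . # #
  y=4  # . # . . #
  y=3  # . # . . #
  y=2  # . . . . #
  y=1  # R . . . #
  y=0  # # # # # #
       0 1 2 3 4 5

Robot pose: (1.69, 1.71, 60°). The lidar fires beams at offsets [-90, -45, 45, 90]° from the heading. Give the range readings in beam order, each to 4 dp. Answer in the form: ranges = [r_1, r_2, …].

beam 1: φ=-90°, α=330°
  direction (0.8660, -0.5000); cell (1,1); t to first gridline: x 0.3580, y 1.4200 (then +1.1547 / +2.0000)
    (2,1) via x @ 0.3580
    (2,0) via y @ 1.4200  # hit
  → r_1 = 1.4200
beam 2: φ=-45°, α=15°
  direction (0.9659, 0.2588); cell (1,1); t to first gridline: x 0.3209, y 1.1205 (then +1.0353 / +3.8637)
    (2,1) via x @ 0.3209
    (2,2) via y @ 1.1205
    (3,2) via x @ 1.3562
    (4,2) via x @ 2.3915
    (5,2) via x @ 3.4268  # hit
  → r_2 = 3.4268
beam 3: φ=45°, α=105°
  direction (-0.2588, 0.9659); cell (1,1); t to first gridline: x 2.6660, y 0.3002 (then +3.8637 / +1.0353)
    (1,2) via y @ 0.3002
    (1,3) via y @ 1.3355
    (1,4) via y @ 2.3708
    (0,4) via x @ 2.6660  # hit
  → r_3 = 2.6660
beam 4: φ=90°, α=150°
  direction (-0.8660, 0.5000); cell (1,1); t to first gridline: x 0.7967, y 0.5800 (then +1.1547 / +2.0000)
    (1,2) via y @ 0.5800
    (0,2) via x @ 0.7967  # hit
  → r_4 = 0.7967

ranges = [1.4200, 3.4268, 2.6660, 0.7967]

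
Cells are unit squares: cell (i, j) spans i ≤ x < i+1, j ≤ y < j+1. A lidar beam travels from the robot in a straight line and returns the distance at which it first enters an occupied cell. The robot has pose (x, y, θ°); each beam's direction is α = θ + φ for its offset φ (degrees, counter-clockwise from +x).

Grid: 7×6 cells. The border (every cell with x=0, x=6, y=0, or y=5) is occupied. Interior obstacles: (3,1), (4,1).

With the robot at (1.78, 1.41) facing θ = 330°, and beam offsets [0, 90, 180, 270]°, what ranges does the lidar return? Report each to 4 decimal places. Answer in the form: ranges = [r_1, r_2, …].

ranges = [0.8200, 4.1454, 0.9007, 0.4734]

beam 1: φ=0°, α=330°
  cosα=0.8660 sinα=-0.5000 | (1,1) | tMaxX 0.2540 tMaxY 0.8200 | tΔX 1.1547 tΔY 2.0000
    t=0.2540 [x] (2,1)
    t=0.8200 [y] (2,0) — stop
  → r_1 = 0.8200
beam 2: φ=90°, α=60°
  cosα=0.5000 sinα=0.8660 | (1,1) | tMaxX 0.4400 tMaxY 0.6813 | tΔX 2.0000 tΔY 1.1547
    t=0.4400 [x] (2,1)
    t=0.6813 [y] (2,2)
    t=1.8360 [y] (2,3)
    t=2.4400 [x] (3,3)
    t=2.9907 [y] (3,4)
    t=4.1454 [y] (3,5) — stop
  → r_2 = 4.1454
beam 3: φ=180°, α=150°
  cosα=-0.8660 sinα=0.5000 | (1,1) | tMaxX 0.9007 tMaxY 1.1800 | tΔX 1.1547 tΔY 2.0000
    t=0.9007 [x] (0,1) — stop
  → r_3 = 0.9007
beam 4: φ=270°, α=240°
  cosα=-0.5000 sinα=-0.8660 | (1,1) | tMaxX 1.5600 tMaxY 0.4734 | tΔX 2.0000 tΔY 1.1547
    t=0.4734 [y] (1,0) — stop
  → r_4 = 0.4734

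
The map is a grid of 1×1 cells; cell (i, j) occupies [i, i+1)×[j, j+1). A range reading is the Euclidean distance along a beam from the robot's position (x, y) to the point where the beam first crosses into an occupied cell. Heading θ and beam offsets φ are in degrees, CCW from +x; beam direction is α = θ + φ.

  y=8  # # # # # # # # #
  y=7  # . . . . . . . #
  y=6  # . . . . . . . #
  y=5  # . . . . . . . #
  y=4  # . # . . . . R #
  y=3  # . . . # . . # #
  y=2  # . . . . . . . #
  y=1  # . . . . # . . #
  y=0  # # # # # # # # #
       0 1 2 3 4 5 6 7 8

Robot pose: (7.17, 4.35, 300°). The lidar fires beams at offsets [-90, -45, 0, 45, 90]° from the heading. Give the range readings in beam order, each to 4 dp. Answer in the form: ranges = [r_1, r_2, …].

ranges = [2.5057, 0.3623, 0.4041, 0.8593, 0.9584]

beam 1: φ=-90°, α=210°
  cosα=-0.8660 sinα=-0.5000 | (7,4) | tMaxX 0.1963 tMaxY 0.7000 | tΔX 1.1547 tΔY 2.0000
    t=0.1963 [x] (6,4)
    t=0.7000 [y] (6,3)
    t=1.3510 [x] (5,3)
    t=2.5057 [x] (4,3) — stop
  → r_1 = 2.5057
beam 2: φ=-45°, α=255°
  cosα=-0.2588 sinα=-0.9659 | (7,4) | tMaxX 0.6568 tMaxY 0.3623 | tΔX 3.8637 tΔY 1.0353
    t=0.3623 [y] (7,3) — stop
  → r_2 = 0.3623
beam 3: φ=0°, α=300°
  cosα=0.5000 sinα=-0.8660 | (7,4) | tMaxX 1.6600 tMaxY 0.4041 | tΔX 2.0000 tΔY 1.1547
    t=0.4041 [y] (7,3) — stop
  → r_3 = 0.4041
beam 4: φ=45°, α=345°
  cosα=0.9659 sinα=-0.2588 | (7,4) | tMaxX 0.8593 tMaxY 1.3523 | tΔX 1.0353 tΔY 3.8637
    t=0.8593 [x] (8,4) — stop
  → r_4 = 0.8593
beam 5: φ=90°, α=30°
  cosα=0.8660 sinα=0.5000 | (7,4) | tMaxX 0.9584 tMaxY 1.3000 | tΔX 1.1547 tΔY 2.0000
    t=0.9584 [x] (8,4) — stop
  → r_5 = 0.9584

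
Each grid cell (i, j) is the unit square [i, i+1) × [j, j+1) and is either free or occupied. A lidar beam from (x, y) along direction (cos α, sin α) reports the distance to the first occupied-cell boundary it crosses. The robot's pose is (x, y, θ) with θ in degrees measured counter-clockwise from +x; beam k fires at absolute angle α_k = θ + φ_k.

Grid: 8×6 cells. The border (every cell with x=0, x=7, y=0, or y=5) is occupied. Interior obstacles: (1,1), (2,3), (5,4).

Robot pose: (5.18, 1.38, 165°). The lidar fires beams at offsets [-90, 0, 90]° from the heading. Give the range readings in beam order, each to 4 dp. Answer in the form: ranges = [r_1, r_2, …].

ranges = [2.7124, 4.3275, 0.3934]

beam 1: φ=-90°, α=75°
  dir = (cos 75°, sin 75°) = (0.2588, 0.9659); from cell (5,1)
  next x-line at t=3.1682, next y-line at t=0.6419; Δt_x=3.8637, Δt_y=1.0353
    y: enter (5,2) at t=0.6419
    y: enter (5,3) at t=1.6771
    y: enter (5,4) at t=2.7124 ← occupied
  → r_1 = 2.7124
beam 2: φ=0°, α=165°
  dir = (cos 165°, sin 165°) = (-0.9659, 0.2588); from cell (5,1)
  next x-line at t=0.1863, next y-line at t=2.3955; Δt_x=1.0353, Δt_y=3.8637
    x: enter (4,1) at t=0.1863
    x: enter (3,1) at t=1.2216
    x: enter (2,1) at t=2.2569
    y: enter (2,2) at t=2.3955
    x: enter (1,2) at t=3.2922
    x: enter (0,2) at t=4.3275 ← occupied
  → r_2 = 4.3275
beam 3: φ=90°, α=255°
  dir = (cos 255°, sin 255°) = (-0.2588, -0.9659); from cell (5,1)
  next x-line at t=0.6955, next y-line at t=0.3934; Δt_x=3.8637, Δt_y=1.0353
    y: enter (5,0) at t=0.3934 ← occupied
  → r_3 = 0.3934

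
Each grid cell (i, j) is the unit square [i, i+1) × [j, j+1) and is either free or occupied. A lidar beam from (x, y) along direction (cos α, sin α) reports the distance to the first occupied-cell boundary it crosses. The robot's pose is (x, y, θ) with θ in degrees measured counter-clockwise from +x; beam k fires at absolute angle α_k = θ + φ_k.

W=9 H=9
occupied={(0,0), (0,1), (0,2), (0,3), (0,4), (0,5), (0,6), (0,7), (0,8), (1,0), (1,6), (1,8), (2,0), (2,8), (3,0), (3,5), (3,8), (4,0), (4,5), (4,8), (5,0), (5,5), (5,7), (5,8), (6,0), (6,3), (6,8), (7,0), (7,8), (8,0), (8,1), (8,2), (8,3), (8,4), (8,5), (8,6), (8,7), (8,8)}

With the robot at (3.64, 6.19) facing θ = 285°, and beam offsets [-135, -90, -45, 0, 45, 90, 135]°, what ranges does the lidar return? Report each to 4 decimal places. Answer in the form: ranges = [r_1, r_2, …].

beam 1: φ=-135°, α=150°
  direction (-0.8660, 0.5000); cell (3,6); t to first gridline: x 0.7390, y 1.6200 (then +1.1547 / +2.0000)
    (2,6) via x @ 0.7390
    (2,7) via y @ 1.6200
    (1,7) via x @ 1.8937
    (0,7) via x @ 3.0484  # hit
  → r_1 = 3.0484
beam 2: φ=-90°, α=195°
  direction (-0.9659, -0.2588); cell (3,6); t to first gridline: x 0.6626, y 0.7341 (then +1.0353 / +3.8637)
    (2,6) via x @ 0.6626
    (2,5) via y @ 0.7341
    (1,5) via x @ 1.6979
    (0,5) via x @ 2.7331  # hit
  → r_2 = 2.7331
beam 3: φ=-45°, α=240°
  direction (-0.5000, -0.8660); cell (3,6); t to first gridline: x 1.2800, y 0.2194 (then +2.0000 / +1.1547)
    (3,5) via y @ 0.2194  # hit
  → r_3 = 0.2194
beam 4: φ=0°, α=285°
  direction (0.2588, -0.9659); cell (3,6); t to first gridline: x 1.3909, y 0.1967 (then +3.8637 / +1.0353)
    (3,5) via y @ 0.1967  # hit
  → r_4 = 0.1967
beam 5: φ=45°, α=330°
  direction (0.8660, -0.5000); cell (3,6); t to first gridline: x 0.4157, y 0.3800 (then +1.1547 / +2.0000)
    (3,5) via y @ 0.3800  # hit
  → r_5 = 0.3800
beam 6: φ=90°, α=15°
  direction (0.9659, 0.2588); cell (3,6); t to first gridline: x 0.3727, y 3.1296 (then +1.0353 / +3.8637)
    (4,6) via x @ 0.3727
    (5,6) via x @ 1.4080
    (6,6) via x @ 2.4433
    (6,7) via y @ 3.1296
    (7,7) via x @ 3.4785
    (8,7) via x @ 4.5138  # hit
  → r_6 = 4.5138
beam 7: φ=135°, α=60°
  direction (0.5000, 0.8660); cell (3,6); t to first gridline: x 0.7200, y 0.9353 (then +2.0000 / +1.1547)
    (4,6) via x @ 0.7200
    (4,7) via y @ 0.9353
    (4,8) via y @ 2.0900  # hit
  → r_7 = 2.0900

ranges = [3.0484, 2.7331, 0.2194, 0.1967, 0.3800, 4.5138, 2.0900]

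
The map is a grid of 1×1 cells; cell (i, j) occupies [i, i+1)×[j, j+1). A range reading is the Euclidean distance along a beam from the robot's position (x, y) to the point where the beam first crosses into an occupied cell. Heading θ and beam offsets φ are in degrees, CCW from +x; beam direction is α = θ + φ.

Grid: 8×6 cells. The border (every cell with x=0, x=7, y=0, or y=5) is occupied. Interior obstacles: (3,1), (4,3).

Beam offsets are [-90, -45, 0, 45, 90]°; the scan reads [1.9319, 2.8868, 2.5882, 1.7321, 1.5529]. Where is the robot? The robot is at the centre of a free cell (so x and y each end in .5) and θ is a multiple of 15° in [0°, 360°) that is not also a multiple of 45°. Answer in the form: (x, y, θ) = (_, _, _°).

(x, y, θ) = (2.5, 2.5, 105°)

The pose lattice has 22·16 = 352 candidates. Test each by forward raycasting.
  (4.5, 4.5, 345°): beam 1 = 0.5176 ≠ 1.9319 ✗
  (5.5, 4.5, 330°): beam 1 = 1.0000 ≠ 1.9319 ✗
  (2.5, 4.5, 255°): beam 1 = 1.5529 ≠ 1.9319 ✗
  …
  (2.5, 2.5, 105°): r_1=1.9319, r_2=2.8868, r_3=2.5882, r_4=1.7321, r_5=1.5529 — all match ✓
Unique over the lattice → pose = (2.5, 2.5, 105°).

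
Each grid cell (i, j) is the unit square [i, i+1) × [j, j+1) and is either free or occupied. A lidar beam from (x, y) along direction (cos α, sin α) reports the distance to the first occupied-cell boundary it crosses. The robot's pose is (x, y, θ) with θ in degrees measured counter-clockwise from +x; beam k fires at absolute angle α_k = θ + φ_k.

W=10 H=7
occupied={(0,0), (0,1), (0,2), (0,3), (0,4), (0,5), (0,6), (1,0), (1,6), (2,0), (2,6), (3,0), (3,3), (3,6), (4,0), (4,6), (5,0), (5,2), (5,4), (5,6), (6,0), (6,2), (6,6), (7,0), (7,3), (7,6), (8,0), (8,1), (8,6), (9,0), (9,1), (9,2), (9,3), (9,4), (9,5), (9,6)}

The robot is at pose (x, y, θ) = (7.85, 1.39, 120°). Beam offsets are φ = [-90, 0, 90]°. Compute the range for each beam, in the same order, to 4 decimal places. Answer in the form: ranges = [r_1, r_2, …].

ranges = [0.1732, 1.7000, 0.7800]

beam 1: φ=-90°, α=30°
  cosα=0.8660 sinα=0.5000 | (7,1) | tMaxX 0.1732 tMaxY 1.2200 | tΔX 1.1547 tΔY 2.0000
    t=0.1732 [x] (8,1) — stop
  → r_1 = 0.1732
beam 2: φ=0°, α=120°
  cosα=-0.5000 sinα=0.8660 | (7,1) | tMaxX 1.7000 tMaxY 0.7044 | tΔX 2.0000 tΔY 1.1547
    t=0.7044 [y] (7,2)
    t=1.7000 [x] (6,2) — stop
  → r_2 = 1.7000
beam 3: φ=90°, α=210°
  cosα=-0.8660 sinα=-0.5000 | (7,1) | tMaxX 0.9815 tMaxY 0.7800 | tΔX 1.1547 tΔY 2.0000
    t=0.7800 [y] (7,0) — stop
  → r_3 = 0.7800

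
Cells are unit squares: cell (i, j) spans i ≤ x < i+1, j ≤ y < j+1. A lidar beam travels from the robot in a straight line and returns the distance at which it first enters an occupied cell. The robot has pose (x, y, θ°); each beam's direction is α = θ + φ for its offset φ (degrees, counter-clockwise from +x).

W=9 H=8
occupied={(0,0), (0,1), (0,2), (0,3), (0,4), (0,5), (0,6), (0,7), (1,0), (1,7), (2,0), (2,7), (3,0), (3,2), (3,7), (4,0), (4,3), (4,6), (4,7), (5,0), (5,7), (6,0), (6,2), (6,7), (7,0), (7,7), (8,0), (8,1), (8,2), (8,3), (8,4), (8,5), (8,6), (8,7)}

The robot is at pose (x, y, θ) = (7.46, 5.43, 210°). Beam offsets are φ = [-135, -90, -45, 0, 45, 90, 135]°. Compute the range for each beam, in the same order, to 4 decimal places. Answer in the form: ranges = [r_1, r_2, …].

beam 1: φ=-135°, α=75°
  dir = (cos 75°, sin 75°) = (0.2588, 0.9659); from cell (7,5)
  next x-line at t=2.0864, next y-line at t=0.5901; Δt_x=3.8637, Δt_y=1.0353
    y: enter (7,6) at t=0.5901
    y: enter (7,7) at t=1.6254 ← occupied
  → r_1 = 1.6254
beam 2: φ=-90°, α=120°
  dir = (cos 120°, sin 120°) = (-0.5000, 0.8660); from cell (7,5)
  next x-line at t=0.9200, next y-line at t=0.6582; Δt_x=2.0000, Δt_y=1.1547
    y: enter (7,6) at t=0.6582
    x: enter (6,6) at t=0.9200
    y: enter (6,7) at t=1.8129 ← occupied
  → r_2 = 1.8129
beam 3: φ=-45°, α=165°
  dir = (cos 165°, sin 165°) = (-0.9659, 0.2588); from cell (7,5)
  next x-line at t=0.4762, next y-line at t=2.2023; Δt_x=1.0353, Δt_y=3.8637
    x: enter (6,5) at t=0.4762
    x: enter (5,5) at t=1.5115
    y: enter (5,6) at t=2.2023
    x: enter (4,6) at t=2.5468 ← occupied
  → r_3 = 2.5468
beam 4: φ=0°, α=210°
  dir = (cos 210°, sin 210°) = (-0.8660, -0.5000); from cell (7,5)
  next x-line at t=0.5312, next y-line at t=0.8600; Δt_x=1.1547, Δt_y=2.0000
    x: enter (6,5) at t=0.5312
    y: enter (6,4) at t=0.8600
    x: enter (5,4) at t=1.6859
    x: enter (4,4) at t=2.8406
    y: enter (4,3) at t=2.8600 ← occupied
  → r_4 = 2.8600
beam 5: φ=45°, α=255°
  dir = (cos 255°, sin 255°) = (-0.2588, -0.9659); from cell (7,5)
  next x-line at t=1.7773, next y-line at t=0.4452; Δt_x=3.8637, Δt_y=1.0353
    y: enter (7,4) at t=0.4452
    y: enter (7,3) at t=1.4804
    x: enter (6,3) at t=1.7773
    y: enter (6,2) at t=2.5157 ← occupied
  → r_5 = 2.5157
beam 6: φ=90°, α=300°
  dir = (cos 300°, sin 300°) = (0.5000, -0.8660); from cell (7,5)
  next x-line at t=1.0800, next y-line at t=0.4965; Δt_x=2.0000, Δt_y=1.1547
    y: enter (7,4) at t=0.4965
    x: enter (8,4) at t=1.0800 ← occupied
  → r_6 = 1.0800
beam 7: φ=135°, α=345°
  dir = (cos 345°, sin 345°) = (0.9659, -0.2588); from cell (7,5)
  next x-line at t=0.5590, next y-line at t=1.6614; Δt_x=1.0353, Δt_y=3.8637
    x: enter (8,5) at t=0.5590 ← occupied
  → r_7 = 0.5590

ranges = [1.6254, 1.8129, 2.5468, 2.8600, 2.5157, 1.0800, 0.5590]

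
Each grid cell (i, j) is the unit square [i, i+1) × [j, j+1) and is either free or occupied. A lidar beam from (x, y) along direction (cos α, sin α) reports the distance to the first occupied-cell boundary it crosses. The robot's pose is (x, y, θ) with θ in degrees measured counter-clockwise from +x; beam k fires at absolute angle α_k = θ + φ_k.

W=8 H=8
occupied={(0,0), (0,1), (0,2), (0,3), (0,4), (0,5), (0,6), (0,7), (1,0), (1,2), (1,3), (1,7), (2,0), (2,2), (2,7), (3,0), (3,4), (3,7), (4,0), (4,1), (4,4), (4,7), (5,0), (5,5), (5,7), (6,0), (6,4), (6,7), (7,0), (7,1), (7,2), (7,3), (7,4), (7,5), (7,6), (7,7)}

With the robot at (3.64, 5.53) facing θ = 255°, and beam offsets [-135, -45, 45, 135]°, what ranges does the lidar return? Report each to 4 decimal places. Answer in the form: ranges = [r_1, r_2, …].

beam 1: φ=-135°, α=120°
  dir = (cos 120°, sin 120°) = (-0.5000, 0.8660); from cell (3,5)
  next x-line at t=1.2800, next y-line at t=0.5427; Δt_x=2.0000, Δt_y=1.1547
    y: enter (3,6) at t=0.5427
    x: enter (2,6) at t=1.2800
    y: enter (2,7) at t=1.6974 ← occupied
  → r_1 = 1.6974
beam 2: φ=-45°, α=210°
  dir = (cos 210°, sin 210°) = (-0.8660, -0.5000); from cell (3,5)
  next x-line at t=0.7390, next y-line at t=1.0600; Δt_x=1.1547, Δt_y=2.0000
    x: enter (2,5) at t=0.7390
    y: enter (2,4) at t=1.0600
    x: enter (1,4) at t=1.8937
    x: enter (0,4) at t=3.0484 ← occupied
  → r_2 = 3.0484
beam 3: φ=45°, α=300°
  dir = (cos 300°, sin 300°) = (0.5000, -0.8660); from cell (3,5)
  next x-line at t=0.7200, next y-line at t=0.6120; Δt_x=2.0000, Δt_y=1.1547
    y: enter (3,4) at t=0.6120 ← occupied
  → r_3 = 0.6120
beam 4: φ=135°, α=30°
  dir = (cos 30°, sin 30°) = (0.8660, 0.5000); from cell (3,5)
  next x-line at t=0.4157, next y-line at t=0.9400; Δt_x=1.1547, Δt_y=2.0000
    x: enter (4,5) at t=0.4157
    y: enter (4,6) at t=0.9400
    x: enter (5,6) at t=1.5704
    x: enter (6,6) at t=2.7251
    y: enter (6,7) at t=2.9400 ← occupied
  → r_4 = 2.9400

ranges = [1.6974, 3.0484, 0.6120, 2.9400]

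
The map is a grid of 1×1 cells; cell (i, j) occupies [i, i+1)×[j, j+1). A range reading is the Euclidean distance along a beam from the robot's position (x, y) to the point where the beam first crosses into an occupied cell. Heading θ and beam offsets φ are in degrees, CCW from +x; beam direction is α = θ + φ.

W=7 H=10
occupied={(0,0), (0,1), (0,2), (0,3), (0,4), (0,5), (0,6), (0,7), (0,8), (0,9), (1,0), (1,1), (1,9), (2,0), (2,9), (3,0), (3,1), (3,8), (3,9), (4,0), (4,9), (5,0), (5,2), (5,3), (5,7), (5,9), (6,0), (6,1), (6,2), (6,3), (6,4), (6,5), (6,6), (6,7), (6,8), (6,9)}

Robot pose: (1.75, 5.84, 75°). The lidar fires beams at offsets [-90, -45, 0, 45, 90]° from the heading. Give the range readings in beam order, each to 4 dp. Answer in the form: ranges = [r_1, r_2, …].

beam 1: φ=-90°, α=345°
  cosα=0.9659 sinα=-0.2588 | (1,5) | tMaxX 0.2588 tMaxY 3.2455 | tΔX 1.0353 tΔY 3.8637
    t=0.2588 [x] (2,5)
    t=1.2941 [x] (3,5)
    t=2.3294 [x] (4,5)
    t=3.2455 [y] (4,4)
    t=3.3646 [x] (5,4)
    t=4.3999 [x] (6,4) — stop
  → r_1 = 4.3999
beam 2: φ=-45°, α=30°
  cosα=0.8660 sinα=0.5000 | (1,5) | tMaxX 0.2887 tMaxY 0.3200 | tΔX 1.1547 tΔY 2.0000
    t=0.2887 [x] (2,5)
    t=0.3200 [y] (2,6)
    t=1.4434 [x] (3,6)
    t=2.3200 [y] (3,7)
    t=2.5981 [x] (4,7)
    t=3.7528 [x] (5,7) — stop
  → r_2 = 3.7528
beam 3: φ=0°, α=75°
  cosα=0.2588 sinα=0.9659 | (1,5) | tMaxX 0.9659 tMaxY 0.1656 | tΔX 3.8637 tΔY 1.0353
    t=0.1656 [y] (1,6)
    t=0.9659 [x] (2,6)
    t=1.2009 [y] (2,7)
    t=2.2362 [y] (2,8)
    t=3.2715 [y] (2,9) — stop
  → r_3 = 3.2715
beam 4: φ=45°, α=120°
  cosα=-0.5000 sinα=0.8660 | (1,5) | tMaxX 1.5000 tMaxY 0.1848 | tΔX 2.0000 tΔY 1.1547
    t=0.1848 [y] (1,6)
    t=1.3395 [y] (1,7)
    t=1.5000 [x] (0,7) — stop
  → r_4 = 1.5000
beam 5: φ=90°, α=165°
  cosα=-0.9659 sinα=0.2588 | (1,5) | tMaxX 0.7765 tMaxY 0.6182 | tΔX 1.0353 tΔY 3.8637
    t=0.6182 [y] (1,6)
    t=0.7765 [x] (0,6) — stop
  → r_5 = 0.7765

ranges = [4.3999, 3.7528, 3.2715, 1.5000, 0.7765]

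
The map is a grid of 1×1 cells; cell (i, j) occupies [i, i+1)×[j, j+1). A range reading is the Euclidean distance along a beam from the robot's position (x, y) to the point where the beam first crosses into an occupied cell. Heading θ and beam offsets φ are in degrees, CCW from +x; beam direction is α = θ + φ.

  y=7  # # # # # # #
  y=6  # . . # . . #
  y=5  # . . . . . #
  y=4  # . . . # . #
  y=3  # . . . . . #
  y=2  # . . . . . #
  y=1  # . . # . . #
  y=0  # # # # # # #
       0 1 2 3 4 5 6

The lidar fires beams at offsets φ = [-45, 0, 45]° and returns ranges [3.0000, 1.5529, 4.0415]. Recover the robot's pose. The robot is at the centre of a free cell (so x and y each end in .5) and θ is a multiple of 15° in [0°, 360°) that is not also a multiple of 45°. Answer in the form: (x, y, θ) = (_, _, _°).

The pose lattice has 27·16 = 432 candidates. Test each by forward raycasting.
  (1.5, 2.5, 255°): beam 1 = 0.5774 ≠ 3.0000 ✗
  (1.5, 6.5, 300°): beam 1 = 1.9319 ≠ 3.0000 ✗
  (1.5, 6.5, 165°): beam 1 = 0.5774 ≠ 3.0000 ✗
  …
  (4.5, 2.5, 105°): r_1=3.0000, r_2=1.5529, r_3=4.0415 — all match ✓
Unique over the lattice → pose = (4.5, 2.5, 105°).

(x, y, θ) = (4.5, 2.5, 105°)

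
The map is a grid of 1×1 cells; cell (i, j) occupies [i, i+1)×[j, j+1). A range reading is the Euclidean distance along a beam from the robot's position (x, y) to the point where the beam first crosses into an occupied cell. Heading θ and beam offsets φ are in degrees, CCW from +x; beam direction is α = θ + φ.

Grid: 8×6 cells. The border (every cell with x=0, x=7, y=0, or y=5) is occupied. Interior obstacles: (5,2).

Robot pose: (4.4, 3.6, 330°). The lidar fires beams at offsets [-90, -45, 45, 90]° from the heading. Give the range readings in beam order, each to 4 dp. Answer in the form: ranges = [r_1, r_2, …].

beam 1: φ=-90°, α=240°
  dir = (cos 240°, sin 240°) = (-0.5000, -0.8660); from cell (4,3)
  next x-line at t=0.8000, next y-line at t=0.6928; Δt_x=2.0000, Δt_y=1.1547
    y: enter (4,2) at t=0.6928
    x: enter (3,2) at t=0.8000
    y: enter (3,1) at t=1.8475
    x: enter (2,1) at t=2.8000
    y: enter (2,0) at t=3.0022 ← occupied
  → r_1 = 3.0022
beam 2: φ=-45°, α=285°
  dir = (cos 285°, sin 285°) = (0.2588, -0.9659); from cell (4,3)
  next x-line at t=2.3182, next y-line at t=0.6212; Δt_x=3.8637, Δt_y=1.0353
    y: enter (4,2) at t=0.6212
    y: enter (4,1) at t=1.6564
    x: enter (5,1) at t=2.3182
    y: enter (5,0) at t=2.6917 ← occupied
  → r_2 = 2.6917
beam 3: φ=45°, α=15°
  dir = (cos 15°, sin 15°) = (0.9659, 0.2588); from cell (4,3)
  next x-line at t=0.6212, next y-line at t=1.5455; Δt_x=1.0353, Δt_y=3.8637
    x: enter (5,3) at t=0.6212
    y: enter (5,4) at t=1.5455
    x: enter (6,4) at t=1.6564
    x: enter (7,4) at t=2.6917 ← occupied
  → r_3 = 2.6917
beam 4: φ=90°, α=60°
  dir = (cos 60°, sin 60°) = (0.5000, 0.8660); from cell (4,3)
  next x-line at t=1.2000, next y-line at t=0.4619; Δt_x=2.0000, Δt_y=1.1547
    y: enter (4,4) at t=0.4619
    x: enter (5,4) at t=1.2000
    y: enter (5,5) at t=1.6166 ← occupied
  → r_4 = 1.6166

ranges = [3.0022, 2.6917, 2.6917, 1.6166]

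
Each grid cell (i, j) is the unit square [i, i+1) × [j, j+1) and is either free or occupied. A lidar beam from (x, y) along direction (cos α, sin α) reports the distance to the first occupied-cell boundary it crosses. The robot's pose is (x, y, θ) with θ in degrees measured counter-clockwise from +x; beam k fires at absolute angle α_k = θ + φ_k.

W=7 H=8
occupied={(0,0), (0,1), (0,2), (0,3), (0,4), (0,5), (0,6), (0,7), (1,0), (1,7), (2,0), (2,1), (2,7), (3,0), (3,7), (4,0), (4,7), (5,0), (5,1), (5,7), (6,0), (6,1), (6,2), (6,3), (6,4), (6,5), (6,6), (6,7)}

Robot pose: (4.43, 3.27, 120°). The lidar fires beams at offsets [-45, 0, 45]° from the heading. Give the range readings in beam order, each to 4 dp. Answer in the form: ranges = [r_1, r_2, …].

beam 1: φ=-45°, α=75°
  direction (0.2588, 0.9659); cell (4,3); t to first gridline: x 2.2023, y 0.7558 (then +3.8637 / +1.0353)
    (4,4) via y @ 0.7558
    (4,5) via y @ 1.7910
    (5,5) via x @ 2.2023
    (5,6) via y @ 2.8263
    (5,7) via y @ 3.8616  # hit
  → r_1 = 3.8616
beam 2: φ=0°, α=120°
  direction (-0.5000, 0.8660); cell (4,3); t to first gridline: x 0.8600, y 0.8429 (then +2.0000 / +1.1547)
    (4,4) via y @ 0.8429
    (3,4) via x @ 0.8600
    (3,5) via y @ 1.9976
    (2,5) via x @ 2.8600
    (2,6) via y @ 3.1523
    (2,7) via y @ 4.3070  # hit
  → r_2 = 4.3070
beam 3: φ=45°, α=165°
  direction (-0.9659, 0.2588); cell (4,3); t to first gridline: x 0.4452, y 2.8205 (then +1.0353 / +3.8637)
    (3,3) via x @ 0.4452
    (2,3) via x @ 1.4804
    (1,3) via x @ 2.5157
    (1,4) via y @ 2.8205
    (0,4) via x @ 3.5510  # hit
  → r_3 = 3.5510

ranges = [3.8616, 4.3070, 3.5510]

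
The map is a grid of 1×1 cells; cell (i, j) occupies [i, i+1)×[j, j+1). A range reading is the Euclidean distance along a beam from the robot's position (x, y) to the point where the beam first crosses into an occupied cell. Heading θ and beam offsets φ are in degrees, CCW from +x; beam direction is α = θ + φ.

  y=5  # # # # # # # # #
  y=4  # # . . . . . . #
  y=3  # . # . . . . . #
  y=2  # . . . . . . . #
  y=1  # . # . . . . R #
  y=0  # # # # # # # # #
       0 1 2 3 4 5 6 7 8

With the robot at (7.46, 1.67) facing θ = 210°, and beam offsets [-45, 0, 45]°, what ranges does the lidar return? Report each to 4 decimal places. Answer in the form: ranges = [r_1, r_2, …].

beam 1: φ=-45°, α=165°
  dir = (cos 165°, sin 165°) = (-0.9659, 0.2588); from cell (7,1)
  next x-line at t=0.4762, next y-line at t=1.2750; Δt_x=1.0353, Δt_y=3.8637
    x: enter (6,1) at t=0.4762
    y: enter (6,2) at t=1.2750
    x: enter (5,2) at t=1.5115
    x: enter (4,2) at t=2.5468
    x: enter (3,2) at t=3.5821
    x: enter (2,2) at t=4.6173
    y: enter (2,3) at t=5.1387 ← occupied
  → r_1 = 5.1387
beam 2: φ=0°, α=210°
  dir = (cos 210°, sin 210°) = (-0.8660, -0.5000); from cell (7,1)
  next x-line at t=0.5312, next y-line at t=1.3400; Δt_x=1.1547, Δt_y=2.0000
    x: enter (6,1) at t=0.5312
    y: enter (6,0) at t=1.3400 ← occupied
  → r_2 = 1.3400
beam 3: φ=45°, α=255°
  dir = (cos 255°, sin 255°) = (-0.2588, -0.9659); from cell (7,1)
  next x-line at t=1.7773, next y-line at t=0.6936; Δt_x=3.8637, Δt_y=1.0353
    y: enter (7,0) at t=0.6936 ← occupied
  → r_3 = 0.6936

ranges = [5.1387, 1.3400, 0.6936]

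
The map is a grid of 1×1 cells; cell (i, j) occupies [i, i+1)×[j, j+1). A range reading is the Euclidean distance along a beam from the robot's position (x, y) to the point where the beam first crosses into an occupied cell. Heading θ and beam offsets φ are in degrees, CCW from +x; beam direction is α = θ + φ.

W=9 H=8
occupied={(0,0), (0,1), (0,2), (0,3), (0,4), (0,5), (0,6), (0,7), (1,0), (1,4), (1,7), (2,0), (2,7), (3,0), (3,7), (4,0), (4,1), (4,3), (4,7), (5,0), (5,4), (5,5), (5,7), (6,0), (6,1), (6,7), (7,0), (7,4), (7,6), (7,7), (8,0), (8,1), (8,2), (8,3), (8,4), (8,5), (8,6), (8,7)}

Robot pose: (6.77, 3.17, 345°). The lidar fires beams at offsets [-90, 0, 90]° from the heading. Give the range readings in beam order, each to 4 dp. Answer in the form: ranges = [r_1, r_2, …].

ranges = [1.2113, 1.2734, 0.8887]

beam 1: φ=-90°, α=255°
  d=(-0.2588,-0.9659)  start (6,3)  tX=2.9751 tY=0.1760  stride 1/|dx|=3.8637 1/|dy|=1.0353
    cross y-line → (6,2), t=0.1760
    cross y-line → (6,1), t=1.2113 (wall)
  → r_1 = 1.2113
beam 2: φ=0°, α=345°
  d=(0.9659,-0.2588)  start (6,3)  tX=0.2381 tY=0.6568  stride 1/|dx|=1.0353 1/|dy|=3.8637
    cross x-line → (7,3), t=0.2381
    cross y-line → (7,2), t=0.6568
    cross x-line → (8,2), t=1.2734 (wall)
  → r_2 = 1.2734
beam 3: φ=90°, α=75°
  d=(0.2588,0.9659)  start (6,3)  tX=0.8887 tY=0.8593  stride 1/|dx|=3.8637 1/|dy|=1.0353
    cross y-line → (6,4), t=0.8593
    cross x-line → (7,4), t=0.8887 (wall)
  → r_3 = 0.8887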